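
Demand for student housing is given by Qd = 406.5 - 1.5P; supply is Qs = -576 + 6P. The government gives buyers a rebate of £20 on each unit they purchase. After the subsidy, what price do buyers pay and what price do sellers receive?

Pre-subsidy: 406.5 - 1.5P = -576 + 6P gives P* = 131, Q* = 210.
With the rebate, buyers effectively pay Pb = Ps − 20, where Ps is the price sellers receive.
Demand in terms of Ps becomes Qd = 406.5 − 1.5(Ps − 20) = 436.5 - 1.5Ps. Setting this equal to supply: 436.5 - 1.5Ps = -576 + 6Ps, so Ps = 135.
Buyers pay Pb = 135 − 20 = 115; Q' = -576 + 6·135 = 234.

Buyers pay £115; sellers receive £135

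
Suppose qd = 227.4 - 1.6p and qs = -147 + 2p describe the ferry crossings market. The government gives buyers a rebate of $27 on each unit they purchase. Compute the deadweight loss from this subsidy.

Deadweight loss = $324

Pre-subsidy: 227.4 - 1.6p = -147 + 2p gives p* = 104, q* = 61.
With the rebate, buyers effectively pay pb = ps − 27, where ps is the price sellers receive.
Demand in terms of ps becomes qd = 227.4 − 1.6(ps − 27) = 270.6 - 1.6ps. Setting this equal to supply: 270.6 - 1.6ps = -147 + 2ps, so ps = 116.
Buyers pay pb = 116 − 27 = 89; q' = -147 + 2·116 = 85.
The subsidy expands output by 85 − 61 = 24 past the efficient level; on those units the gap between marginal cost and willingness to pay runs from 0 up to 27.
DWL = ½ × 27 × 24 = 324.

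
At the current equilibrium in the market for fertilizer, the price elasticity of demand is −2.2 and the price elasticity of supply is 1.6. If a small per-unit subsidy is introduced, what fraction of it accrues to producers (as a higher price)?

Producer share = 11/19

For a small subsidy around the equilibrium, the benefit split depends on the relative slopes, which at a point are proportional to the elasticities.
Buyer share = εs/(εs + |εd|) = 1.6/(1.6 + 2.2) = 8/19; seller share = |εd|/(εs + |εd|) = 11/19.
So producers capture 11/19 of the subsidy.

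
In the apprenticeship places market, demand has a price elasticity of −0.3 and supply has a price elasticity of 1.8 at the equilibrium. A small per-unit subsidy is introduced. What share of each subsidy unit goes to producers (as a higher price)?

For a small subsidy around the equilibrium, the benefit split depends on the relative slopes, which at a point are proportional to the elasticities.
Buyer share = εs/(εs + |εd|) = 1.8/(1.8 + 0.3) = 6/7; seller share = |εd|/(εs + |εd|) = 1/7.
So producers capture 1/7 of the subsidy.

Producer share = 1/7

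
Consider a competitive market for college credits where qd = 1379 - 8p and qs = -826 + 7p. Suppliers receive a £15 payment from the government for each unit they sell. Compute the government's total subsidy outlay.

Government cost = £3885

Pre-subsidy: 1379 - 8p = -826 + 7p gives p* = 147, q* = 203.
With the subsidy, sellers receive ps = pb + 15 for each unit, where pb is the price buyers pay.
Supply in terms of pb becomes qs = -826 + 7(pb + 15) = -721 + 7pb. Setting this equal to demand: 1379 - 8pb = -721 + 7pb, so pb = 140.
Sellers receive ps = 140 + 15 = 155; q' = 1379 − 8·140 = 259.
Government outlay = subsidy × quantity = 15 × 259 = 3885.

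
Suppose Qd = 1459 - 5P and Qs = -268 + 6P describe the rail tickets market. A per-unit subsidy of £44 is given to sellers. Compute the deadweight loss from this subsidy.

Pre-subsidy: 1459 - 5P = -268 + 6P gives P* = 157, Q* = 674.
With the subsidy, sellers receive Ps = Pb + 44 for each unit, where Pb is the price buyers pay.
Supply in terms of Pb becomes Qs = -268 + 6(Pb + 44) = -4 + 6Pb. Setting this equal to demand: 1459 - 5Pb = -4 + 6Pb, so Pb = 133.
Sellers receive Ps = 133 + 44 = 177; Q' = 1459 − 5·133 = 794.
The subsidy expands output by 794 − 674 = 120 past the efficient level; on those units the gap between marginal cost and willingness to pay runs from 0 up to 44.
DWL = ½ × 44 × 120 = 2640.

Deadweight loss = £2640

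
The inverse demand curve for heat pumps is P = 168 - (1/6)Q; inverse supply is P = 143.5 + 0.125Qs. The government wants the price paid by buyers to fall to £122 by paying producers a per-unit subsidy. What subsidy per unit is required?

Required subsidy s = £56 per unit

At a buyer price of 122, quantity demanded is 1008 − 6·122 = 276.
Sellers supply 276 only when they receive Ps = 143.5 + 0.125·276 = 178.
s = Ps − Pb = 178 − 122 = 56.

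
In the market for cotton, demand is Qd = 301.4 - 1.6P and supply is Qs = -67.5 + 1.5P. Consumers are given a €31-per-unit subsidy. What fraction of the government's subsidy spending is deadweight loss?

Pre-subsidy: 301.4 - 1.6P = -67.5 + 1.5P gives P* = 119, Q* = 111.
With the rebate, buyers effectively pay Pb = Ps − 31, where Ps is the price sellers receive.
Demand in terms of Ps becomes Qd = 301.4 − 1.6(Ps − 31) = 351 - 1.6Ps. Setting this equal to supply: 351 - 1.6Ps = -67.5 + 1.5Ps, so Ps = 135.
Buyers pay Pb = 135 − 31 = 104; Q' = -67.5 + 1.5·135 = 135.
ΔCS = ½(111 + 135)(119 − 104) = 1845; ΔPS = ½(111 + 135)(135 − 119) = 1968.
Government spending = 31 × 135 = 4185.
DWL = ½ × 31 × (135 − 111) = 372; fraction = 372 / 4185 = 4/45.

DWL / government spending = 4/45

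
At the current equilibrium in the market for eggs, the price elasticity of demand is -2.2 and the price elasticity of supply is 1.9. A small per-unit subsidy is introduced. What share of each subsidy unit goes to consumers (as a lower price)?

For a small subsidy around the equilibrium, the benefit split depends on the relative slopes, which at a point are proportional to the elasticities.
Buyer share = εs/(εs + |εd|) = 1.9/(1.9 + 2.2) = 19/41; seller share = |εd|/(εs + |εd|) = 22/41.

Consumer share = 19/41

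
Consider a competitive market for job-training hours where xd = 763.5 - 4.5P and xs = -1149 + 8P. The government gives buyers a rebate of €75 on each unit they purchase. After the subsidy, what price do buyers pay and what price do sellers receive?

Buyers pay €105; sellers receive €180

Pre-subsidy: 763.5 - 4.5P = -1149 + 8P gives P* = 153, x* = 75.
With the rebate, buyers effectively pay Pb = Ps − 75, where Ps is the price sellers receive.
Demand in terms of Ps becomes xd = 763.5 − 4.5(Ps − 75) = 1101 - 4.5Ps. Setting this equal to supply: 1101 - 4.5Ps = -1149 + 8Ps, so Ps = 180.
Buyers pay Pb = 180 − 75 = 105; x' = -1149 + 8·180 = 291.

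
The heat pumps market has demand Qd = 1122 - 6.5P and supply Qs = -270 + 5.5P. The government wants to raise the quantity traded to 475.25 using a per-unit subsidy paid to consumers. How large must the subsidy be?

At Q = 475.25, invert demand for the buyer price: Pb = (1122 − 475.25)/6.5 = 99.5; invert supply for the seller price: Ps = (475.25 − (-270))/5.5 = 135.5.
The subsidy must fill the gap: s = Ps − Pb = 135.5 − 99.5 = 36.

Required subsidy s = 36 per unit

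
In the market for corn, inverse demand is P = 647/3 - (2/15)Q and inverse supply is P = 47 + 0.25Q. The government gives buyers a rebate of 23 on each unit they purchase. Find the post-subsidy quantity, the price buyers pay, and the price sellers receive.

Pre-subsidy: 647/3 - (2/15)Q = 47 + 0.25Q gives Q* = 440 and P* = 157.
With the rebate, buyers effectively pay Pb = Ps − 23, where Ps is the price sellers receive.
On the curves, Pb = 647/3 - (2/15)Q and Ps = 47 + 0.25Q; the wedge Ps − Pb = 23 gives 47 + 0.25Q − (647/3 - (2/15)Q) = 23, so Q' = 500.
Then Pb = 647/3 − (2/15)·500 = 149 and Ps = 47 + 0.25·500 = 172.

Q' = 500; buyers pay 149; sellers receive 172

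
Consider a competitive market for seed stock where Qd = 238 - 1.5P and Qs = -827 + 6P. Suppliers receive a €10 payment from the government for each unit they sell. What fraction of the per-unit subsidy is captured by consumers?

Pre-subsidy: 238 - 1.5P = -827 + 6P gives P* = 142, Q* = 25.
With the subsidy, sellers receive Ps = Pb + 10 for each unit, where Pb is the price buyers pay.
Supply in terms of Pb becomes Qs = -827 + 6(Pb + 10) = -767 + 6Pb. Setting this equal to demand: 238 - 1.5Pb = -767 + 6Pb, so Pb = 134.
Sellers receive Ps = 134 + 10 = 144; Q' = 238 − 1.5·134 = 37.
Buyers' price falls by P* − Pb = 142 − 134 = 8; sellers' price rises by Ps − P* = 144 − 142 = 2.
So consumers capture 8/10 = 0.8 of each unit of subsidy.

Consumer share = 0.8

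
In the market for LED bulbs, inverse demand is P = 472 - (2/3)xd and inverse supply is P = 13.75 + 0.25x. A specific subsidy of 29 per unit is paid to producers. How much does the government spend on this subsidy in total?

Government cost = 169563/11

Pre-subsidy: 472 - (2/3)x = 13.75 + 0.25x gives x* = 5499/11 and P* = 1526/11.
With the subsidy, sellers receive Ps = Pb + 29 for each unit, where Pb is the price buyers pay.
On the curves, Pb = 472 - (2/3)x and Ps = 13.75 + 0.25x; the wedge Ps − Pb = 29 gives 13.75 + 0.25x − (472 - (2/3)x) = 29, so x' = 5847/11.
Then Pb = 472 − (2/3)·(5847/11) = 1294/11 and Ps = 13.75 + 0.25·(5847/11) = 1613/11.
Government outlay = subsidy × quantity = 29 × 5847/11 = 169563/11.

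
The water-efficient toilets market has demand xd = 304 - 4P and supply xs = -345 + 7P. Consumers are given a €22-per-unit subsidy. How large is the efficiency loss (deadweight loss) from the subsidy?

Pre-subsidy: 304 - 4P = -345 + 7P gives P* = 59, x* = 68.
With the rebate, buyers effectively pay Pb = Ps − 22, where Ps is the price sellers receive.
Demand in terms of Ps becomes xd = 304 − 4(Ps − 22) = 392 - 4Ps. Setting this equal to supply: 392 - 4Ps = -345 + 7Ps, so Ps = 67.
Buyers pay Pb = 67 − 22 = 45; x' = -345 + 7·67 = 124.
The subsidy expands output by 124 − 68 = 56 past the efficient level; on those units the gap between marginal cost and willingness to pay runs from 0 up to 22.
DWL = ½ × 22 × 56 = 616.

Deadweight loss = €616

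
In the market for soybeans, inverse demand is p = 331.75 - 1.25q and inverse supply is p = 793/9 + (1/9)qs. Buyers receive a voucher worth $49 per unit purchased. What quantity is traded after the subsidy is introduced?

q' = 215

Pre-subsidy: 331.75 - 1.25q = 793/9 + (1/9)q gives q* = 179 and p* = 108.
With the rebate, buyers effectively pay pb = ps − 49, where ps is the price sellers receive.
On the curves, pb = 331.75 - 1.25q and ps = 793/9 + (1/9)q; the wedge ps − pb = 49 gives 793/9 + (1/9)q − (331.75 - 1.25q) = 49, so q' = 215.
Then pb = 331.75 − 1.25·215 = 63 and ps = 793/9 + (1/9)·215 = 112.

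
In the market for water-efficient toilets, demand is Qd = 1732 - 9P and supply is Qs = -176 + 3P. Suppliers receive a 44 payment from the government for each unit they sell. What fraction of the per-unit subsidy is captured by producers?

Pre-subsidy: 1732 - 9P = -176 + 3P gives P* = 159, Q* = 301.
With the subsidy, sellers receive Ps = Pb + 44 for each unit, where Pb is the price buyers pay.
Supply in terms of Pb becomes Qs = -176 + 3(Pb + 44) = -44 + 3Pb. Setting this equal to demand: 1732 - 9Pb = -44 + 3Pb, so Pb = 148.
Sellers receive Ps = 148 + 44 = 192; Q' = 1732 − 9·148 = 400.
Buyers' price falls by P* − Pb = 159 − 148 = 11; sellers' price rises by Ps − P* = 192 − 159 = 33.
So producers capture 33/44 = 0.75 of each unit of subsidy.

Producer share = 0.75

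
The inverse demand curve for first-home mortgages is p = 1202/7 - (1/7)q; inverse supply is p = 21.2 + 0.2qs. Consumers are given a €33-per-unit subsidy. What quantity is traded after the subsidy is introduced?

Pre-subsidy: 1202/7 - (1/7)q = 21.2 + 0.2q gives q* = 439 and p* = 109.
With the rebate, buyers effectively pay pb = ps − 33, where ps is the price sellers receive.
On the curves, pb = 1202/7 - (1/7)q and ps = 21.2 + 0.2q; the wedge ps − pb = 33 gives 21.2 + 0.2q − (1202/7 - (1/7)q) = 33, so q' = 535.25.
Then pb = 1202/7 − (1/7)·535.25 = 95.25 and ps = 21.2 + 0.2·535.25 = 128.25.

q' = 535.25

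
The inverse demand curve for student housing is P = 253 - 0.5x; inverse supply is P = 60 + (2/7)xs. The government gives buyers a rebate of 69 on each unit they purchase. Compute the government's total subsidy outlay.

Pre-subsidy: 253 - 0.5x = 60 + (2/7)x gives x* = 2702/11 and P* = 1432/11.
With the rebate, buyers effectively pay Pb = Ps − 69, where Ps is the price sellers receive.
On the curves, Pb = 253 - 0.5x and Ps = 60 + (2/7)x; the wedge Ps − Pb = 69 gives 60 + (2/7)x − (253 - 0.5x) = 69, so x' = 3668/11.
Then Pb = 253 − 0.5·(3668/11) = 949/11 and Ps = 60 + (2/7)·(3668/11) = 1708/11.
Government outlay = subsidy × quantity = 69 × 3668/11 = 253092/11.

Government cost = 253092/11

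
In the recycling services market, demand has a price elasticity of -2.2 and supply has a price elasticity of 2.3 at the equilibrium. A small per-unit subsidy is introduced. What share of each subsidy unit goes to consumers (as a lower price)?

For a small subsidy around the equilibrium, the benefit split depends on the relative slopes, which at a point are proportional to the elasticities.
Buyer share = εs/(εs + |εd|) = 2.3/(2.3 + 2.2) = 23/45; seller share = |εd|/(εs + |εd|) = 22/45.

Consumer share = 23/45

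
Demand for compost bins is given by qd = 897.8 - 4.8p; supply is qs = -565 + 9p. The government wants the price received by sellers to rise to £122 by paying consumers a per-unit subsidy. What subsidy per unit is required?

At a seller price of 122, quantity supplied is -565 + 9·122 = 533.
Buyers absorb 533 only when they pay pb with 897.8 − 4.8·pb = 533, i.e. pb = 76.
s = ps − pb = 122 − 76 = 46.

Required subsidy s = £46 per unit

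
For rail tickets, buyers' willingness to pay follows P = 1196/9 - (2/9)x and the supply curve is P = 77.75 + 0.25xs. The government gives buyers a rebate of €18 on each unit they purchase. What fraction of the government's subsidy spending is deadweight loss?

Pre-subsidy: 1196/9 - (2/9)x = 77.75 + 0.25x gives x* = 1985/17 and P* = 1818/17.
With the rebate, buyers effectively pay Pb = Ps − 18, where Ps is the price sellers receive.
On the curves, Pb = 1196/9 - (2/9)x and Ps = 77.75 + 0.25x; the wedge Ps − Pb = 18 gives 77.75 + 0.25x − (1196/9 - (2/9)x) = 18, so x' = 2633/17.
Then Pb = 1196/9 − (2/9)·(2633/17) = 1674/17 and Ps = 77.75 + 0.25·(2633/17) = 1980/17.
ΔCS = ½(1985/17 + 2633/17)(1818/17 − 1674/17) = 332496/289; ΔPS = ½(1985/17 + 2633/17)(1980/17 − 1818/17) = 374058/289.
Government spending = 18 × 2633/17 = 47394/17.
DWL = ½ × 18 × (2633/17 − 1985/17) = 5832/17; fraction = (5832/17) / (47394/17) = 324/2633.

DWL / government spending = 324/2633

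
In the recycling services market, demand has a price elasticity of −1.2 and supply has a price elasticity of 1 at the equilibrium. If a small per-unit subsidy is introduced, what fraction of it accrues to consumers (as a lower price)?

For a small subsidy around the equilibrium, the benefit split depends on the relative slopes, which at a point are proportional to the elasticities.
Buyer share = εs/(εs + |εd|) = 1/(1 + 1.2) = 5/11; seller share = |εd|/(εs + |εd|) = 6/11.

Consumer share = 5/11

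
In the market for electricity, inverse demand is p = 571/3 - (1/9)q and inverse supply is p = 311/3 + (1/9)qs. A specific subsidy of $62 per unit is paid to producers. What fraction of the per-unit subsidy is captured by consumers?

Pre-subsidy: 571/3 - (1/9)q = 311/3 + (1/9)q gives q* = 390 and p* = 147.
With the subsidy, sellers receive ps = pb + 62 for each unit, where pb is the price buyers pay.
On the curves, pb = 571/3 - (1/9)q and ps = 311/3 + (1/9)q; the wedge ps − pb = 62 gives 311/3 + (1/9)q − (571/3 - (1/9)q) = 62, so q' = 669.
Then pb = 571/3 − (1/9)·669 = 116 and ps = 311/3 + (1/9)·669 = 178.
Buyers' price falls by p* − pb = 147 − 116 = 31; sellers' price rises by ps − p* = 178 − 147 = 31.
So consumers capture 31/62 = 0.5 of each unit of subsidy.

Consumer share = 0.5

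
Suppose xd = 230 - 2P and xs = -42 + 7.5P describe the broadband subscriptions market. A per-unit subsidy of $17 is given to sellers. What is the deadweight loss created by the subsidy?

Pre-subsidy: 230 - 2P = -42 + 7.5P gives P* = 544/19, x* = 3282/19.
With the subsidy, sellers receive Ps = Pb + 17 for each unit, where Pb is the price buyers pay.
Supply in terms of Pb becomes xs = -42 + 7.5(Pb + 17) = 85.5 + 7.5Pb. Setting this equal to demand: 230 - 2Pb = 85.5 + 7.5Pb, so Pb = 289/19.
Sellers receive Ps = 289/19 + 17 = 612/19; x' = 230 − 2·(289/19) = 3792/19.
The subsidy expands output by 3792/19 − 3282/19 = 510/19 past the efficient level; on those units the gap between marginal cost and willingness to pay runs from 0 up to 17.
DWL = ½ × 17 × 510/19 = 4335/19.

Deadweight loss = 4335/19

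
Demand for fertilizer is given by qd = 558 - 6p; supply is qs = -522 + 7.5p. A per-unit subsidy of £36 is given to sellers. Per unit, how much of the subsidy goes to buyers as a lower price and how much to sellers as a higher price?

Buyers gain £20 per unit; sellers gain £16 per unit

Pre-subsidy: 558 - 6p = -522 + 7.5p gives p* = 80, q* = 78.
With the subsidy, sellers receive ps = pb + 36 for each unit, where pb is the price buyers pay.
Supply in terms of pb becomes qs = -522 + 7.5(pb + 36) = -252 + 7.5pb. Setting this equal to demand: 558 - 6pb = -252 + 7.5pb, so pb = 60.
Sellers receive ps = 60 + 36 = 96; q' = 558 − 6·60 = 198.
Buyers' price falls by p* − pb = 80 − 60 = 20; sellers' price rises by ps − p* = 96 − 80 = 16.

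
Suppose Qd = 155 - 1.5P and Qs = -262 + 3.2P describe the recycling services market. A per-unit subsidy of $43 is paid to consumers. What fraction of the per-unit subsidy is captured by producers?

Producer share = 15/47

Pre-subsidy: 155 - 1.5P = -262 + 3.2P gives P* = 4170/47, Q* = 1030/47.
With the rebate, buyers effectively pay Pb = Ps − 43, where Ps is the price sellers receive.
Demand in terms of Ps becomes Qd = 155 − 1.5(Ps − 43) = 219.5 - 1.5Ps. Setting this equal to supply: 219.5 - 1.5Ps = -262 + 3.2Ps, so Ps = 4815/47.
Buyers pay Pb = 4815/47 − 43 = 2794/47; Q' = -262 + 3.2·(4815/47) = 3094/47.
Buyers' price falls by P* − Pb = 4170/47 − 2794/47 = 1376/47; sellers' price rises by Ps − P* = 4815/47 − 4170/47 = 645/47.
So producers capture (645/47)/43 = 15/47 of each unit of subsidy.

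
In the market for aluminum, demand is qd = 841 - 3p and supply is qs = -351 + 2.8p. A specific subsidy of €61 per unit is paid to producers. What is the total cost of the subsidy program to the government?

Pre-subsidy: 841 - 3p = -351 + 2.8p gives p* = 5960/29, q* = 6509/29.
With the subsidy, sellers receive ps = pb + 61 for each unit, where pb is the price buyers pay.
Supply in terms of pb becomes qs = -351 + 2.8(pb + 61) = -180.2 + 2.8pb. Setting this equal to demand: 841 - 3pb = -180.2 + 2.8pb, so pb = 5106/29.
Sellers receive ps = 5106/29 + 61 = 6875/29; q' = 841 − 3·(5106/29) = 9071/29.
Government outlay = subsidy × quantity = 61 × 9071/29 = 553331/29.

Government cost = 553331/29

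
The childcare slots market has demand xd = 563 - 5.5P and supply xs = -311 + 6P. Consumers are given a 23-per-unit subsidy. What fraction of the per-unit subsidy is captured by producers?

Pre-subsidy: 563 - 5.5P = -311 + 6P gives P* = 76, x* = 145.
With the rebate, buyers effectively pay Pb = Ps − 23, where Ps is the price sellers receive.
Demand in terms of Ps becomes xd = 563 − 5.5(Ps − 23) = 689.5 - 5.5Ps. Setting this equal to supply: 689.5 - 5.5Ps = -311 + 6Ps, so Ps = 87.
Buyers pay Pb = 87 − 23 = 64; x' = -311 + 6·87 = 211.
Buyers' price falls by P* − Pb = 76 − 64 = 12; sellers' price rises by Ps − P* = 87 − 76 = 11.
So producers capture 11/23 = 11/23 of each unit of subsidy.

Producer share = 11/23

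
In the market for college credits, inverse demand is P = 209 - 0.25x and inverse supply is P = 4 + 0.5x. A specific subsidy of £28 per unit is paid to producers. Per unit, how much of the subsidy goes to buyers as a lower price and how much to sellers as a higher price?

Pre-subsidy: 209 - 0.25x = 4 + 0.5x gives x* = 820/3 and P* = 422/3.
With the subsidy, sellers receive Ps = Pb + 28 for each unit, where Pb is the price buyers pay.
On the curves, Pb = 209 - 0.25x and Ps = 4 + 0.5x; the wedge Ps − Pb = 28 gives 4 + 0.5x − (209 - 0.25x) = 28, so x' = 932/3.
Then Pb = 209 − 0.25·(932/3) = 394/3 and Ps = 4 + 0.5·(932/3) = 478/3.
Buyers' price falls by P* − Pb = 422/3 − 394/3 = 28/3; sellers' price rises by Ps − P* = 478/3 − 422/3 = 56/3.

Buyers gain 28/3 per unit; sellers gain 56/3 per unit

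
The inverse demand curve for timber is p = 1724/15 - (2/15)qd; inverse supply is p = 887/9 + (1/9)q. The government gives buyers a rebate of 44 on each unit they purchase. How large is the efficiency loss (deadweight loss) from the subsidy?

Pre-subsidy: 1724/15 - (2/15)q = 887/9 + (1/9)q gives q* = 67 and p* = 106.
With the rebate, buyers effectively pay pb = ps − 44, where ps is the price sellers receive.
On the curves, pb = 1724/15 - (2/15)q and ps = 887/9 + (1/9)q; the wedge ps − pb = 44 gives 887/9 + (1/9)q − (1724/15 - (2/15)q) = 44, so q' = 247.
Then pb = 1724/15 − (2/15)·247 = 82 and ps = 887/9 + (1/9)·247 = 126.
The subsidy expands output by 247 − 67 = 180 past the efficient level; on those units the gap between marginal cost and willingness to pay runs from 0 up to 44.
DWL = ½ × 44 × 180 = 3960.

Deadweight loss = 3960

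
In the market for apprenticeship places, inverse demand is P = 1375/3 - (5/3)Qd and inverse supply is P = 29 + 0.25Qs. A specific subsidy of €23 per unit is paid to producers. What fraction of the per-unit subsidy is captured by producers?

Pre-subsidy: 1375/3 - (5/3)Q = 29 + 0.25Q gives Q* = 224 and P* = 85.
With the subsidy, sellers receive Ps = Pb + 23 for each unit, where Pb is the price buyers pay.
On the curves, Pb = 1375/3 - (5/3)Q and Ps = 29 + 0.25Q; the wedge Ps − Pb = 23 gives 29 + 0.25Q − (1375/3 - (5/3)Q) = 23, so Q' = 236.
Then Pb = 1375/3 − (5/3)·236 = 65 and Ps = 29 + 0.25·236 = 88.
Buyers' price falls by P* − Pb = 85 − 65 = 20; sellers' price rises by Ps − P* = 88 − 85 = 3.
So producers capture 3/23 = 3/23 of each unit of subsidy.

Producer share = 3/23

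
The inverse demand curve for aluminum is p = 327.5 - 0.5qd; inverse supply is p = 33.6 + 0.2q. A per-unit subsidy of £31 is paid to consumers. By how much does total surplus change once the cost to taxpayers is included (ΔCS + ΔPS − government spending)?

Net change in total surplus = -4805/7

Pre-subsidy: 327.5 - 0.5q = 33.6 + 0.2q gives q* = 2939/7 and p* = 823/7.
With the rebate, buyers effectively pay pb = ps − 31, where ps is the price sellers receive.
On the curves, pb = 327.5 - 0.5q and ps = 33.6 + 0.2q; the wedge ps − pb = 31 gives 33.6 + 0.2q − (327.5 - 0.5q) = 31, so q' = 3249/7.
Then pb = 327.5 − 0.5·(3249/7) = 668/7 and ps = 33.6 + 0.2·(3249/7) = 885/7.
ΔCS = ½(2939/7 + 3249/7)(823/7 − 668/7) = 68510/7; ΔPS = ½(2939/7 + 3249/7)(885/7 − 823/7) = 27404/7.
Government spending = 31 × 3249/7 = 100719/7.
Net change = 68510/7 + 27404/7 − 100719/7 = -4805/7. The loss equals the DWL triangle ½·31·310/7.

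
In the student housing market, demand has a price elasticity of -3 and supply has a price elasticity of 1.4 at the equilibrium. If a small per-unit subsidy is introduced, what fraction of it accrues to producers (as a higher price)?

For a small subsidy around the equilibrium, the benefit split depends on the relative slopes, which at a point are proportional to the elasticities.
Buyer share = εs/(εs + |εd|) = 1.4/(1.4 + 3) = 7/22; seller share = |εd|/(εs + |εd|) = 15/22.
So producers capture 15/22 of the subsidy.

Producer share = 15/22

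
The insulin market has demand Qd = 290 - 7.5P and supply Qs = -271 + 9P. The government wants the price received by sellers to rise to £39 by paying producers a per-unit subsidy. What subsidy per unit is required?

Required subsidy s = £11 per unit

At a seller price of 39, quantity supplied is -271 + 9·39 = 80.
Buyers absorb 80 only when they pay Pb with 290 − 7.5·Pb = 80, i.e. Pb = 28.
s = Ps − Pb = 39 − 28 = 11.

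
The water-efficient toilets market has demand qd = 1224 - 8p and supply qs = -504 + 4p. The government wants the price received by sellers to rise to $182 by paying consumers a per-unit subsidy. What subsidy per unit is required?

Required subsidy s = $57 per unit

At a seller price of 182, quantity supplied is -504 + 4·182 = 224.
Buyers absorb 224 only when they pay pb with 1224 − 8·pb = 224, i.e. pb = 125.
s = ps − pb = 182 − 125 = 57.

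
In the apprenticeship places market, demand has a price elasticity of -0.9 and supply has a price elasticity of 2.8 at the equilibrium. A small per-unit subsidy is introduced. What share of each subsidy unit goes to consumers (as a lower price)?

For a small subsidy around the equilibrium, the benefit split depends on the relative slopes, which at a point are proportional to the elasticities.
Buyer share = εs/(εs + |εd|) = 2.8/(2.8 + 0.9) = 28/37; seller share = |εd|/(εs + |εd|) = 9/37.

Consumer share = 28/37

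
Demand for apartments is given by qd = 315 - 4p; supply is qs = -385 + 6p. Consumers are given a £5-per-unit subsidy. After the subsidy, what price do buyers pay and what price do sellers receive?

Buyers pay £67; sellers receive £72

Pre-subsidy: 315 - 4p = -385 + 6p gives p* = 70, q* = 35.
With the rebate, buyers effectively pay pb = ps − 5, where ps is the price sellers receive.
Demand in terms of ps becomes qd = 315 − 4(ps − 5) = 335 - 4ps. Setting this equal to supply: 335 - 4ps = -385 + 6ps, so ps = 72.
Buyers pay pb = 72 − 5 = 67; q' = -385 + 6·72 = 47.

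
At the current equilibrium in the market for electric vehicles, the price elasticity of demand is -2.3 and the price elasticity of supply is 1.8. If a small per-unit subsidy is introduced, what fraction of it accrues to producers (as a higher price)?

For a small subsidy around the equilibrium, the benefit split depends on the relative slopes, which at a point are proportional to the elasticities.
Buyer share = εs/(εs + |εd|) = 1.8/(1.8 + 2.3) = 18/41; seller share = |εd|/(εs + |εd|) = 23/41.
So producers capture 23/41 of the subsidy.

Producer share = 23/41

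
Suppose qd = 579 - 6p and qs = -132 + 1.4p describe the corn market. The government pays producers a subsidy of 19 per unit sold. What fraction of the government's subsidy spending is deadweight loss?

DWL / government spending = 133/297

Pre-subsidy: 579 - 6p = -132 + 1.4p gives p* = 3555/37, q* = 93/37.
With the subsidy, sellers receive ps = pb + 19 for each unit, where pb is the price buyers pay.
Supply in terms of pb becomes qs = -132 + 1.4(pb + 19) = -105.4 + 1.4pb. Setting this equal to demand: 579 - 6pb = -105.4 + 1.4pb, so pb = 3422/37.
Sellers receive ps = 3422/37 + 19 = 4125/37; q' = 579 − 6·(3422/37) = 891/37.
ΔCS = ½(93/37 + 891/37)(3555/37 − 3422/37) = 65436/1369; ΔPS = ½(93/37 + 891/37)(4125/37 − 3555/37) = 280440/1369.
Government spending = 19 × 891/37 = 16929/37.
DWL = ½ × 19 × (891/37 − 93/37) = 7581/37; fraction = (7581/37) / (16929/37) = 133/297.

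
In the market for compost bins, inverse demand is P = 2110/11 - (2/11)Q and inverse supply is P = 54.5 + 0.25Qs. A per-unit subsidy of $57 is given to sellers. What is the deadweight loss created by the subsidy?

Deadweight loss = $3762

Pre-subsidy: 2110/11 - (2/11)Q = 54.5 + 0.25Q gives Q* = 318 and P* = 134.
With the subsidy, sellers receive Ps = Pb + 57 for each unit, where Pb is the price buyers pay.
On the curves, Pb = 2110/11 - (2/11)Q and Ps = 54.5 + 0.25Q; the wedge Ps − Pb = 57 gives 54.5 + 0.25Q − (2110/11 - (2/11)Q) = 57, so Q' = 450.
Then Pb = 2110/11 − (2/11)·450 = 110 and Ps = 54.5 + 0.25·450 = 167.
The subsidy expands output by 450 − 318 = 132 past the efficient level; on those units the gap between marginal cost and willingness to pay runs from 0 up to 57.
DWL = ½ × 57 × 132 = 3762.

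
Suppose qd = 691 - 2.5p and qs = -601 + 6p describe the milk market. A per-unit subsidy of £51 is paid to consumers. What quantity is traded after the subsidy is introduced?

q' = 401

Pre-subsidy: 691 - 2.5p = -601 + 6p gives p* = 152, q* = 311.
With the rebate, buyers effectively pay pb = ps − 51, where ps is the price sellers receive.
Demand in terms of ps becomes qd = 691 − 2.5(ps − 51) = 818.5 - 2.5ps. Setting this equal to supply: 818.5 - 2.5ps = -601 + 6ps, so ps = 167.
Buyers pay pb = 167 − 51 = 116; q' = -601 + 6·167 = 401.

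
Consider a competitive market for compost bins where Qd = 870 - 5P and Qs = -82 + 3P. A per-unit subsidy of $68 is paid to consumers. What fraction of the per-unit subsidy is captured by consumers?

Pre-subsidy: 870 - 5P = -82 + 3P gives P* = 119, Q* = 275.
With the rebate, buyers effectively pay Pb = Ps − 68, where Ps is the price sellers receive.
Demand in terms of Ps becomes Qd = 870 − 5(Ps − 68) = 1210 - 5Ps. Setting this equal to supply: 1210 - 5Ps = -82 + 3Ps, so Ps = 161.5.
Buyers pay Pb = 161.5 − 68 = 93.5; Q' = -82 + 3·161.5 = 402.5.
Buyers' price falls by P* − Pb = 119 − 93.5 = 25.5; sellers' price rises by Ps − P* = 161.5 − 119 = 42.5.
So consumers capture 25.5/68 = 0.375 of each unit of subsidy.

Consumer share = 0.375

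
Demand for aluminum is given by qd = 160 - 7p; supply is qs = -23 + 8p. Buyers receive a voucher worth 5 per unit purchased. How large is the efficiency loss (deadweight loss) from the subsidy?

Deadweight loss = 140/3

Pre-subsidy: 160 - 7p = -23 + 8p gives p* = 12.2, q* = 74.6.
With the rebate, buyers effectively pay pb = ps − 5, where ps is the price sellers receive.
Demand in terms of ps becomes qd = 160 − 7(ps − 5) = 195 - 7ps. Setting this equal to supply: 195 - 7ps = -23 + 8ps, so ps = 218/15.
Buyers pay pb = 218/15 − 5 = 143/15; q' = -23 + 8·(218/15) = 1399/15.
The subsidy expands output by 1399/15 − 74.6 = 56/3 past the efficient level; on those units the gap between marginal cost and willingness to pay runs from 0 up to 5.
DWL = ½ × 5 × 56/3 = 140/3.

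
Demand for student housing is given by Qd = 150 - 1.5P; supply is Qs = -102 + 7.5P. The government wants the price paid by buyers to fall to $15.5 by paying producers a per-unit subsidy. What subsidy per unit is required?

At a buyer price of 15.5, quantity demanded is 150 − 1.5·15.5 = 126.75.
Sellers supply 126.75 only when they receive Ps with -102 + 7.5·Ps = 126.75, i.e. Ps = 30.5.
s = Ps − Pb = 30.5 − 15.5 = 15.

Required subsidy s = $15 per unit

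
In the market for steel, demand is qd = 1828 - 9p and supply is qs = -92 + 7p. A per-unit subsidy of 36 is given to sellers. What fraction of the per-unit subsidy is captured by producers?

Producer share = 0.5625

Pre-subsidy: 1828 - 9p = -92 + 7p gives p* = 120, q* = 748.
With the subsidy, sellers receive ps = pb + 36 for each unit, where pb is the price buyers pay.
Supply in terms of pb becomes qs = -92 + 7(pb + 36) = 160 + 7pb. Setting this equal to demand: 1828 - 9pb = 160 + 7pb, so pb = 104.25.
Sellers receive ps = 104.25 + 36 = 140.25; q' = 1828 − 9·104.25 = 889.75.
Buyers' price falls by p* − pb = 120 − 104.25 = 15.75; sellers' price rises by ps − p* = 140.25 − 120 = 20.25.
So producers capture 20.25/36 = 0.5625 of each unit of subsidy.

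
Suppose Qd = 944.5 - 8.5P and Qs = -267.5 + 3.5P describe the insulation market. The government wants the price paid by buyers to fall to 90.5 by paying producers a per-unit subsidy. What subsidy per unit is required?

Required subsidy s = 36 per unit

At a buyer price of 90.5, quantity demanded is 944.5 − 8.5·90.5 = 175.25.
Sellers supply 175.25 only when they receive Ps with -267.5 + 3.5·Ps = 175.25, i.e. Ps = 126.5.
s = Ps − Pb = 126.5 − 90.5 = 36.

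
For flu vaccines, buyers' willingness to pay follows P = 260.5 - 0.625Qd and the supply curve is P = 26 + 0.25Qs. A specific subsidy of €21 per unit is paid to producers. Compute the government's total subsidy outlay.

Pre-subsidy: 260.5 - 0.625Q = 26 + 0.25Q gives Q* = 268 and P* = 93.
With the subsidy, sellers receive Ps = Pb + 21 for each unit, where Pb is the price buyers pay.
On the curves, Pb = 260.5 - 0.625Q and Ps = 26 + 0.25Q; the wedge Ps − Pb = 21 gives 26 + 0.25Q − (260.5 - 0.625Q) = 21, so Q' = 292.
Then Pb = 260.5 − 0.625·292 = 78 and Ps = 26 + 0.25·292 = 99.
Government outlay = subsidy × quantity = 21 × 292 = 6132.

Government cost = €6132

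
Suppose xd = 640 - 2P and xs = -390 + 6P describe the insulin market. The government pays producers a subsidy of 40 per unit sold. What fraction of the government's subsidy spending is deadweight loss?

DWL / government spending = 4/59

Pre-subsidy: 640 - 2P = -390 + 6P gives P* = 128.75, x* = 382.5.
With the subsidy, sellers receive Ps = Pb + 40 for each unit, where Pb is the price buyers pay.
Supply in terms of Pb becomes xs = -390 + 6(Pb + 40) = -150 + 6Pb. Setting this equal to demand: 640 - 2Pb = -150 + 6Pb, so Pb = 98.75.
Sellers receive Ps = 98.75 + 40 = 138.75; x' = 640 − 2·98.75 = 442.5.
ΔCS = ½(382.5 + 442.5)(128.75 − 98.75) = 12375; ΔPS = ½(382.5 + 442.5)(138.75 − 128.75) = 4125.
Government spending = 40 × 442.5 = 17700.
DWL = ½ × 40 × (442.5 − 382.5) = 1200; fraction = 1200 / 17700 = 4/59.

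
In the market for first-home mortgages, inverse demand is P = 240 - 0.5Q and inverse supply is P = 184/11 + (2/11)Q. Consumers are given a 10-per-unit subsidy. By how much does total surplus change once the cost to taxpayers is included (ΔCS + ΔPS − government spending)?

Net change in total surplus = -220/3

Pre-subsidy: 240 - 0.5Q = 184/11 + (2/11)Q gives Q* = 4912/15 and P* = 1144/15.
With the rebate, buyers effectively pay Pb = Ps − 10, where Ps is the price sellers receive.
On the curves, Pb = 240 - 0.5Q and Ps = 184/11 + (2/11)Q; the wedge Ps − Pb = 10 gives 184/11 + (2/11)Q − (240 - 0.5Q) = 10, so Q' = 5132/15.
Then Pb = 240 − 0.5·(5132/15) = 1034/15 and Ps = 184/11 + (2/11)·(5132/15) = 1184/15.
ΔCS = ½(4912/15 + 5132/15)(1144/15 − 1034/15) = 2455.2; ΔPS = ½(4912/15 + 5132/15)(1184/15 − 1144/15) = 892.8.
Government spending = 10 × 5132/15 = 10264/3.
Net change = 2455.2 + 892.8 − 10264/3 = -220/3. The loss equals the DWL triangle ½·10·44/3.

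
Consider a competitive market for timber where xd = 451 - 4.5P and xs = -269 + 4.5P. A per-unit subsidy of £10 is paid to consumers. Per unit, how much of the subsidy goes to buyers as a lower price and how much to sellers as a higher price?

Buyers gain £5 per unit; sellers gain £5 per unit

Pre-subsidy: 451 - 4.5P = -269 + 4.5P gives P* = 80, x* = 91.
With the rebate, buyers effectively pay Pb = Ps − 10, where Ps is the price sellers receive.
Demand in terms of Ps becomes xd = 451 − 4.5(Ps − 10) = 496 - 4.5Ps. Setting this equal to supply: 496 - 4.5Ps = -269 + 4.5Ps, so Ps = 85.
Buyers pay Pb = 85 − 10 = 75; x' = -269 + 4.5·85 = 113.5.
Buyers' price falls by P* − Pb = 80 − 75 = 5; sellers' price rises by Ps − P* = 85 − 80 = 5.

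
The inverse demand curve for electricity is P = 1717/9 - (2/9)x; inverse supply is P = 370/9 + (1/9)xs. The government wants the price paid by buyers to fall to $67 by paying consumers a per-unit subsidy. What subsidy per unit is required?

At a buyer price of 67, quantity demanded is 858.5 − 4.5·67 = 557.
Sellers supply 557 only when they receive Ps = 370/9 + (1/9)·557 = 103.
s = Ps − Pb = 103 − 67 = 36.

Required subsidy s = $36 per unit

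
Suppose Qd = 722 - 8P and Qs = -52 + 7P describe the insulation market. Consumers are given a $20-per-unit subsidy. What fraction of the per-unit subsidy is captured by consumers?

Consumer share = 7/15

Pre-subsidy: 722 - 8P = -52 + 7P gives P* = 51.6, Q* = 309.2.
With the rebate, buyers effectively pay Pb = Ps − 20, where Ps is the price sellers receive.
Demand in terms of Ps becomes Qd = 722 − 8(Ps − 20) = 882 - 8Ps. Setting this equal to supply: 882 - 8Ps = -52 + 7Ps, so Ps = 934/15.
Buyers pay Pb = 934/15 − 20 = 634/15; Q' = -52 + 7·(934/15) = 5758/15.
Buyers' price falls by P* − Pb = 51.6 − 634/15 = 28/3; sellers' price rises by Ps − P* = 934/15 − 51.6 = 32/3.
So consumers capture (28/3)/20 = 7/15 of each unit of subsidy.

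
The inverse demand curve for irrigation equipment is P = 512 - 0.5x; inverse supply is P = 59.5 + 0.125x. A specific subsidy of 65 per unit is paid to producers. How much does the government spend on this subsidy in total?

Pre-subsidy: 512 - 0.5x = 59.5 + 0.125x gives x* = 724 and P* = 150.
With the subsidy, sellers receive Ps = Pb + 65 for each unit, where Pb is the price buyers pay.
On the curves, Pb = 512 - 0.5x and Ps = 59.5 + 0.125x; the wedge Ps − Pb = 65 gives 59.5 + 0.125x − (512 - 0.5x) = 65, so x' = 828.
Then Pb = 512 − 0.5·828 = 98 and Ps = 59.5 + 0.125·828 = 163.
Government outlay = subsidy × quantity = 65 × 828 = 53820.

Government cost = 53820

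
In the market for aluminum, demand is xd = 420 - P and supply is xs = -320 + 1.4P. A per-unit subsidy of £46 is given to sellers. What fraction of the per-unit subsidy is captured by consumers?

Pre-subsidy: 420 - P = -320 + 1.4P gives P* = 925/3, x* = 335/3.
With the subsidy, sellers receive Ps = Pb + 46 for each unit, where Pb is the price buyers pay.
Supply in terms of Pb becomes xs = -320 + 1.4(Pb + 46) = -255.6 + 1.4Pb. Setting this equal to demand: 420 - Pb = -255.6 + 1.4Pb, so Pb = 281.5.
Sellers receive Ps = 281.5 + 46 = 327.5; x' = 420 − 1·281.5 = 138.5.
Buyers' price falls by P* − Pb = 925/3 − 281.5 = 161/6; sellers' price rises by Ps − P* = 327.5 − 925/3 = 115/6.
So consumers capture (161/6)/46 = 7/12 of each unit of subsidy.

Consumer share = 7/12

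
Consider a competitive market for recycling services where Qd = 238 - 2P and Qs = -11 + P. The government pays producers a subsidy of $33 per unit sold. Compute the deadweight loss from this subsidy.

Pre-subsidy: 238 - 2P = -11 + P gives P* = 83, Q* = 72.
With the subsidy, sellers receive Ps = Pb + 33 for each unit, where Pb is the price buyers pay.
Supply in terms of Pb becomes Qs = -11 + 1(Pb + 33) = 22 + Pb. Setting this equal to demand: 238 - 2Pb = 22 + Pb, so Pb = 72.
Sellers receive Ps = 72 + 33 = 105; Q' = 238 − 2·72 = 94.
The subsidy expands output by 94 − 72 = 22 past the efficient level; on those units the gap between marginal cost and willingness to pay runs from 0 up to 33.
DWL = ½ × 33 × 22 = 363.

Deadweight loss = $363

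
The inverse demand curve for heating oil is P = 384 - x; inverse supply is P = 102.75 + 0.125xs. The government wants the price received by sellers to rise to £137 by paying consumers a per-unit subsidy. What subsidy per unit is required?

At a seller price of 137, quantity supplied is -822 + 8·137 = 274.
Buyers absorb 274 only when they pay Pb = 384 − 1·274 = 110.
s = Ps − Pb = 137 − 110 = 27.

Required subsidy s = £27 per unit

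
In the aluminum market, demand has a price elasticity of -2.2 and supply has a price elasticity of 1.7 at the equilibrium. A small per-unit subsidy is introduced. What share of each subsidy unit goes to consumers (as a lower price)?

Consumer share = 17/39

For a small subsidy around the equilibrium, the benefit split depends on the relative slopes, which at a point are proportional to the elasticities.
Buyer share = εs/(εs + |εd|) = 1.7/(1.7 + 2.2) = 17/39; seller share = |εd|/(εs + |εd|) = 22/39.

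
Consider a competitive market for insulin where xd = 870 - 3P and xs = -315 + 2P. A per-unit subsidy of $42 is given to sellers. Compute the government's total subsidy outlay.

Pre-subsidy: 870 - 3P = -315 + 2P gives P* = 237, x* = 159.
With the subsidy, sellers receive Ps = Pb + 42 for each unit, where Pb is the price buyers pay.
Supply in terms of Pb becomes xs = -315 + 2(Pb + 42) = -231 + 2Pb. Setting this equal to demand: 870 - 3Pb = -231 + 2Pb, so Pb = 220.2.
Sellers receive Ps = 220.2 + 42 = 262.2; x' = 870 − 3·220.2 = 209.4.
Government outlay = subsidy × quantity = 42 × 209.4 = 8794.8.

Government cost = $8794.8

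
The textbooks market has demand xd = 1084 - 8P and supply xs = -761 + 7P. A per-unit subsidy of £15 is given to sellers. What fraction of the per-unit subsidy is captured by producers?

Pre-subsidy: 1084 - 8P = -761 + 7P gives P* = 123, x* = 100.
With the subsidy, sellers receive Ps = Pb + 15 for each unit, where Pb is the price buyers pay.
Supply in terms of Pb becomes xs = -761 + 7(Pb + 15) = -656 + 7Pb. Setting this equal to demand: 1084 - 8Pb = -656 + 7Pb, so Pb = 116.
Sellers receive Ps = 116 + 15 = 131; x' = 1084 − 8·116 = 156.
Buyers' price falls by P* − Pb = 123 − 116 = 7; sellers' price rises by Ps − P* = 131 − 123 = 8.
So producers capture 8/15 = 8/15 of each unit of subsidy.

Producer share = 8/15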